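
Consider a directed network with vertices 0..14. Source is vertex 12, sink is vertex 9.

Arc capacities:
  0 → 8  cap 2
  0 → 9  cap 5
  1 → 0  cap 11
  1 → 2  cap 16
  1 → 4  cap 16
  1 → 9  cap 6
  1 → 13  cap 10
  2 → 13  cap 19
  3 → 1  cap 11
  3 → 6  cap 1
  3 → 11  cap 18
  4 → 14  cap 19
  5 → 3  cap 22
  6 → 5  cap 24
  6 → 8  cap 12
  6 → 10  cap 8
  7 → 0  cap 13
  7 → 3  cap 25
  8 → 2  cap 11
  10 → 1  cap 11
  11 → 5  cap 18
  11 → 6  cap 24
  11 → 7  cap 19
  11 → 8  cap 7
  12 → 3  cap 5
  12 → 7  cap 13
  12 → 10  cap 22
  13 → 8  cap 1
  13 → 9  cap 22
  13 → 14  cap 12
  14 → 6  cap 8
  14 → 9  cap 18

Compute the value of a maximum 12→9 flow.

augment #1: 12→3→1→9 bottleneck 5, total now 5
augment #2: 12→7→0→9 bottleneck 5, total now 10
augment #3: 12→10→1→9 bottleneck 1, total now 11
augment #4: 12→10→1→13→9 bottleneck 10, total now 21
augment #5: 12→7→0→8→2→13→9 bottleneck 2, total now 23
augment #6: 12→7→3→1→2→13→9 bottleneck 6, total now 29

Maximum flow value: 29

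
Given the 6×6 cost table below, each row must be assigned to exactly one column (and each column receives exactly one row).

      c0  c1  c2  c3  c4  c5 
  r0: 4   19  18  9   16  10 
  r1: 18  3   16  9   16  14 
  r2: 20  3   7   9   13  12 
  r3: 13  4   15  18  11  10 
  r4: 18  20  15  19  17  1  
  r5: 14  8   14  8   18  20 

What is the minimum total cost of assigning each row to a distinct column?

Minimum assignment cost: 34

optimal assignment: row0→col0 (cost 4), row1→col1 (cost 3), row2→col2 (cost 7), row3→col4 (cost 11), row4→col5 (cost 1), row5→col3 (cost 8)
total = 4 + 3 + 7 + 11 + 1 + 8 = 34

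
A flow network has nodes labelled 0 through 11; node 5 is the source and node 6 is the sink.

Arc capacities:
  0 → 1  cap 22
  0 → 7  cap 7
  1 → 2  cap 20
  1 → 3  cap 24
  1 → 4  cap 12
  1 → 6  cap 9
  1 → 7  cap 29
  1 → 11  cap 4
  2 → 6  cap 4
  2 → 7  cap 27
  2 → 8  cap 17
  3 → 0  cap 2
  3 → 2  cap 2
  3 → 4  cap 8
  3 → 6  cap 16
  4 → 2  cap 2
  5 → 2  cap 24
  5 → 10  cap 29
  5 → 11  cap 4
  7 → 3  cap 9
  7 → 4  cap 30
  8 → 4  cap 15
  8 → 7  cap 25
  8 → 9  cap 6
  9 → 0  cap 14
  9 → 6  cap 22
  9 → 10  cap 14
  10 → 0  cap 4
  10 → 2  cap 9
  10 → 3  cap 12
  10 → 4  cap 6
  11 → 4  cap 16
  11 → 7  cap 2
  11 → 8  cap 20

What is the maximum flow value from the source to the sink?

augment #1: 5→2→6 bottleneck 4, total now 4
augment #2: 5→10→3→6 bottleneck 12, total now 16
augment #3: 5→2→7→3→6 bottleneck 4, total now 20
augment #4: 5→2→8→9→6 bottleneck 6, total now 26
augment #5: 5→10→0→1→6 bottleneck 4, total now 30
augment #6: 5→2→7→3→0→1→6 bottleneck 2, total now 32

Maximum flow value: 32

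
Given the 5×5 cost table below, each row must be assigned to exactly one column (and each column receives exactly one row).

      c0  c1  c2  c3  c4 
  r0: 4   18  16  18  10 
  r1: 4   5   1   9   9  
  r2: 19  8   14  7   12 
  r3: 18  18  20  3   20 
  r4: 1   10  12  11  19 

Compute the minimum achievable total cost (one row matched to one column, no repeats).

Minimum assignment cost: 23

optimal assignment: row0→col4 (cost 10), row1→col2 (cost 1), row2→col1 (cost 8), row3→col3 (cost 3), row4→col0 (cost 1)
total = 10 + 1 + 8 + 3 + 1 = 23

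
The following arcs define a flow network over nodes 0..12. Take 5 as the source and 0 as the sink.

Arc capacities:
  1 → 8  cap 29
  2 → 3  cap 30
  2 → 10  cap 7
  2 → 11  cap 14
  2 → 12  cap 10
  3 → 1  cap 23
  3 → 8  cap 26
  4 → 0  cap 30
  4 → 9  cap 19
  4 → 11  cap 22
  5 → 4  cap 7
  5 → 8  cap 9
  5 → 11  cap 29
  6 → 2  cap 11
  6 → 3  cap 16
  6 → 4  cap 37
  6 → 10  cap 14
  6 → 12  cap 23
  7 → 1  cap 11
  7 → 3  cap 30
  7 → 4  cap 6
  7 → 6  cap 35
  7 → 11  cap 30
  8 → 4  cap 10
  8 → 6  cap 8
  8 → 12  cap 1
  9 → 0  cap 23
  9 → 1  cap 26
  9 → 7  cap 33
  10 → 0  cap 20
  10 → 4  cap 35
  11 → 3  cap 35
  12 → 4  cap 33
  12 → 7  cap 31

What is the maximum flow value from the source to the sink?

Maximum flow value: 26

augment #1: 5→4→0 bottleneck 7, total now 7
augment #2: 5→8→4→0 bottleneck 9, total now 16
augment #3: 5→11→3→8→4→0 bottleneck 1, total now 17
augment #4: 5→11→3→8→6→4→0 bottleneck 8, total now 25
augment #5: 5→11→3→8→12→4→0 bottleneck 1, total now 26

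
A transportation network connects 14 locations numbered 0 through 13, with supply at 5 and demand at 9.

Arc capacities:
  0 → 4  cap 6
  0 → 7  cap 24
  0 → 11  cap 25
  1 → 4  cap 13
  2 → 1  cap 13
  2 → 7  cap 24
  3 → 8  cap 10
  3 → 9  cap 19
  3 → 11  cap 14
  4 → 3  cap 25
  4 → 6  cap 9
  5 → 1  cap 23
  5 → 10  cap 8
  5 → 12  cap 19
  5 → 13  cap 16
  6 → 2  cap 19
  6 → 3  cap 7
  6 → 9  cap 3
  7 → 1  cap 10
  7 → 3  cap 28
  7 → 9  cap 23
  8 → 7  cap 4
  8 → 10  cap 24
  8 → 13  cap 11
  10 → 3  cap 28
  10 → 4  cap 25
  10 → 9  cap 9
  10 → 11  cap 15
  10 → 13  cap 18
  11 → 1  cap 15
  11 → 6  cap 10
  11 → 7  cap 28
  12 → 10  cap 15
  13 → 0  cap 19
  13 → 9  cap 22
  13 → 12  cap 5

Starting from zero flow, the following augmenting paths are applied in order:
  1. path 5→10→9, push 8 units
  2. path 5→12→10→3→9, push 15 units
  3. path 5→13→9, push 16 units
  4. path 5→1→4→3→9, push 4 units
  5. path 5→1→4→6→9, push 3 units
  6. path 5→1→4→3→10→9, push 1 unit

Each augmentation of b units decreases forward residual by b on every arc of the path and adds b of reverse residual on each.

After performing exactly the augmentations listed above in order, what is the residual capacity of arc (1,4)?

after path 1 (5→10→9, push 8): res(1,4)=13
after path 2 (5→12→10→3→9, push 15): res(1,4)=13
after path 3 (5→13→9, push 16): res(1,4)=13
after path 4 (5→1→4→3→9, push 4): res(1,4)=9
after path 5 (5→1→4→6→9, push 3): res(1,4)=6
after path 6 (5→1→4→3→10→9, push 1): res(1,4)=5

Residual capacity of (1,4): 5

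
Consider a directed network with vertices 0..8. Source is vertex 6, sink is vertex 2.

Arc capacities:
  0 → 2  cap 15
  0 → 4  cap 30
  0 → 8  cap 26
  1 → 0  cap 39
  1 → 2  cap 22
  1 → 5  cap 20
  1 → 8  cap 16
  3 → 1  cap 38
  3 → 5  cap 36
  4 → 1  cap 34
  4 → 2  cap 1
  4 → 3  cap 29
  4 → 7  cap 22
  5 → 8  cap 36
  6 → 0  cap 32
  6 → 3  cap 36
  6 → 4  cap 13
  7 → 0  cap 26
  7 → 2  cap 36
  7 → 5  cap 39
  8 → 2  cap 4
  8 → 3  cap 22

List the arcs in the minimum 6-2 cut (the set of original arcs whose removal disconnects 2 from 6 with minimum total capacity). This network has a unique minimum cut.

Min-cut arcs: {(0,2), (1,2), (4,2), (4,7), (8,2)} (total capacity 64)

augment #1: 6→0→2 push 15
augment #2: 6→4→2 push 1
augment #3: 6→0→8→2 push 4
augment #4: 6→3→1→2 push 22
augment #5: 6→4→7→2 push 12
augment #6: 6→0→4→7→2 push 10
max flow = 64; residual-reachable set from 6 gives S-side
cut edges (S→T): {(0,2), (1,2), (4,2), (4,7), (8,2)} total cap 64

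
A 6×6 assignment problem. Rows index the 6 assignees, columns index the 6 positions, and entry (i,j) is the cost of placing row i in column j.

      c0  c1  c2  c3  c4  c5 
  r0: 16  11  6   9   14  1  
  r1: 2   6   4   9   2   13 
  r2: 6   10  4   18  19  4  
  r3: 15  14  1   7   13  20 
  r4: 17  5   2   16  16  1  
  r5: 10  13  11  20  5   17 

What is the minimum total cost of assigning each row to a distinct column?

optimal assignment: row0→col5 (cost 1), row1→col0 (cost 2), row2→col2 (cost 4), row3→col3 (cost 7), row4→col1 (cost 5), row5→col4 (cost 5)
total = 1 + 2 + 4 + 7 + 5 + 5 = 24

Minimum assignment cost: 24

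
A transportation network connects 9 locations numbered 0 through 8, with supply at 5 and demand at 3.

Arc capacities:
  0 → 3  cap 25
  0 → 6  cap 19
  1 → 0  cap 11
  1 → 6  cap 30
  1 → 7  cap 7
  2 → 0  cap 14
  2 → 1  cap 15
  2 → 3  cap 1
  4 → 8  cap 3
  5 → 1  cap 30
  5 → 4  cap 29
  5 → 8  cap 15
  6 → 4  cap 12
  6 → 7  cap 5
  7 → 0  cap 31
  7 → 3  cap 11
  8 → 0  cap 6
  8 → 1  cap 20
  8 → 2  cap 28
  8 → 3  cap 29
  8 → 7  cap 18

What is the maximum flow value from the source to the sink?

Maximum flow value: 41

augment #1: 5→8→3 bottleneck 15, total now 15
augment #2: 5→1→0→3 bottleneck 11, total now 26
augment #3: 5→1→7→3 bottleneck 7, total now 33
augment #4: 5→4→8→3 bottleneck 3, total now 36
augment #5: 5→1→6→7→3 bottleneck 4, total now 40
augment #6: 5→1→6→7→0→3 bottleneck 1, total now 41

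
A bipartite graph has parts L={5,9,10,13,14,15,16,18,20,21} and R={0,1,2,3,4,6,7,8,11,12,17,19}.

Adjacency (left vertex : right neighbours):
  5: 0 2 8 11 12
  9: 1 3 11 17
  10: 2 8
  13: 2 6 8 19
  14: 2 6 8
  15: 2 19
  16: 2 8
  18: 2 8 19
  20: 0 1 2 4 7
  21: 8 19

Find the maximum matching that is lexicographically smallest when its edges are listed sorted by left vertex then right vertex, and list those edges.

Lex-smallest maximum matching: {(5,0), (9,1), (10,2), (13,6), (14,8), (15,19), (20,4)}

|M| = 7 (so the lex-smallest maximum matching has 7 edges)
process left vertices in ascending order; for each, take the smallest-labelled available neighbour that still permits 7 edges overall, or leave it unmatched if none does
lex-smallest matching: {5-0, 9-1, 10-2, 13-6, 14-8, 15-19, 20-4}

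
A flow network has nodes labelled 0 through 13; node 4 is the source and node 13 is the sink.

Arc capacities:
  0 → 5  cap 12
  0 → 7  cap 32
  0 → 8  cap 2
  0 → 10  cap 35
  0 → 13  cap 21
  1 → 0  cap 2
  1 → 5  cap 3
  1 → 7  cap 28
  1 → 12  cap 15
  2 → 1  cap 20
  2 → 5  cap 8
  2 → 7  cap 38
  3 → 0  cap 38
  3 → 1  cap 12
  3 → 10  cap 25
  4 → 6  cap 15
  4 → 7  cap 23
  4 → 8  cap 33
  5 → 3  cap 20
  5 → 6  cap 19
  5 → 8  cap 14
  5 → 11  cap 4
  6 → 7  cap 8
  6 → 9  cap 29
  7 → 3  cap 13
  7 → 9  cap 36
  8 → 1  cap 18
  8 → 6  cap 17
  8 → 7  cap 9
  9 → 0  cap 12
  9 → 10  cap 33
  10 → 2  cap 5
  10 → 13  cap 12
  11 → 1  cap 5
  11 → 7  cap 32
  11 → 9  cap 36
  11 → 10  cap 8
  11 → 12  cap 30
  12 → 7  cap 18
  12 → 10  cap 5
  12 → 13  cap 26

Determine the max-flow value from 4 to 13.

Maximum flow value: 52

augment #1: 4→6→9→0→13 bottleneck 12, total now 12
augment #2: 4→6→9→10→13 bottleneck 3, total now 15
augment #3: 4→7→3→0→13 bottleneck 9, total now 24
augment #4: 4→7→3→10→13 bottleneck 4, total now 28
augment #5: 4→7→9→10→13 bottleneck 5, total now 33
augment #6: 4→8→1→12→13 bottleneck 15, total now 48
augment #7: 4→8→1→5→11→12→13 bottleneck 3, total now 51
augment #8: 4→7→9→10→2→5→11→12→13 bottleneck 1, total now 52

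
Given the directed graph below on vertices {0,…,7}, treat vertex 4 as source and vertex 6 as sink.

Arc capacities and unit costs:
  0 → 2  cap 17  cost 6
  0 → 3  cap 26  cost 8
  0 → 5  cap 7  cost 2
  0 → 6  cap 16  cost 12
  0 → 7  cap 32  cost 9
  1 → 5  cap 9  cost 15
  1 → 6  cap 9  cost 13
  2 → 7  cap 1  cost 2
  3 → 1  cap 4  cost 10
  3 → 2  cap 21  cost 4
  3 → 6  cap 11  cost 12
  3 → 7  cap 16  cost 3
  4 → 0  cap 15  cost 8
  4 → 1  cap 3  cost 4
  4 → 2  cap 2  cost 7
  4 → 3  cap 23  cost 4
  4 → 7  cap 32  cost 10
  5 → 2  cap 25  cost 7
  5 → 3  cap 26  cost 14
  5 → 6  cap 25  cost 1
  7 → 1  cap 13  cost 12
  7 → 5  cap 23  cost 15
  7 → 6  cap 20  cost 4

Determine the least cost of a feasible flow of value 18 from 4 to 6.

Minimum cost for 18 units: 198

shortest-cost path #1: 4→0→5→6 push 7 @ unit cost 11 (adds 77)
shortest-cost path #2: 4→3→7→6 push 11 @ unit cost 11 (adds 121)
total cost = 198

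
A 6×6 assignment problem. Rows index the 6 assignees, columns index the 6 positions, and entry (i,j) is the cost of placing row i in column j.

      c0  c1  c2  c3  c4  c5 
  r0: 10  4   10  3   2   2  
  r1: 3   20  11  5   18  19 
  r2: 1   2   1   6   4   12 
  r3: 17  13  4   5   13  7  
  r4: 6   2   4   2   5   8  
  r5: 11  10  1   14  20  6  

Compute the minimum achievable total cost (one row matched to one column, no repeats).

Minimum assignment cost: 17

one of 2 optimal assignments: row0→col4 (cost 2), row1→col0 (cost 3), row2→col1 (cost 2), row3→col5 (cost 7), row4→col3 (cost 2), row5→col2 (cost 1)
total = 2 + 3 + 2 + 7 + 2 + 1 = 17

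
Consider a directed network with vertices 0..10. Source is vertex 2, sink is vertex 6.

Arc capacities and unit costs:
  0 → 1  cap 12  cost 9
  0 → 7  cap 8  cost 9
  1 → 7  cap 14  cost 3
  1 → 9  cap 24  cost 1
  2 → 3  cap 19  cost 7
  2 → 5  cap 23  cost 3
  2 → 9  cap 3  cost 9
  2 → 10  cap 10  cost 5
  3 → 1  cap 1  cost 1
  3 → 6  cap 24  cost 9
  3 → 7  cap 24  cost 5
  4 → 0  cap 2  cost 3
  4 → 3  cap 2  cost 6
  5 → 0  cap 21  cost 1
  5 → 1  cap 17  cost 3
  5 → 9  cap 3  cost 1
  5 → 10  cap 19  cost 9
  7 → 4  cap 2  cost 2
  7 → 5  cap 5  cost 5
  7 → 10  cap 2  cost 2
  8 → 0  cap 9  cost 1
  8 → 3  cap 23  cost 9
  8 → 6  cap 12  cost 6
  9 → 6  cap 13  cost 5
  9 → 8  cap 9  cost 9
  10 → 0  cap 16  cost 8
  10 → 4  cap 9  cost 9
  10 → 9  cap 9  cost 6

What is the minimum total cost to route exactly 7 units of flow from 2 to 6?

shortest-cost path #1: 2→5→9→6 push 3 @ unit cost 9 (adds 27)
shortest-cost path #2: 2→5→1→9→6 push 4 @ unit cost 12 (adds 48)
total cost = 75

Minimum cost for 7 units: 75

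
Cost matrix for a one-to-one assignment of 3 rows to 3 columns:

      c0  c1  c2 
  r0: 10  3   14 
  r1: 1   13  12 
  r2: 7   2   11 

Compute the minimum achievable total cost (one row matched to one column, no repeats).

optimal assignment: row0→col1 (cost 3), row1→col0 (cost 1), row2→col2 (cost 11)
total = 3 + 1 + 11 = 15

Minimum assignment cost: 15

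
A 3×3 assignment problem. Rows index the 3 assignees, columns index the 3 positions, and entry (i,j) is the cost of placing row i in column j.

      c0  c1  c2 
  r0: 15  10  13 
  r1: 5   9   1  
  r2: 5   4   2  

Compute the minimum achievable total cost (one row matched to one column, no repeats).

optimal assignment: row0→col1 (cost 10), row1→col2 (cost 1), row2→col0 (cost 5)
total = 10 + 1 + 5 = 16

Minimum assignment cost: 16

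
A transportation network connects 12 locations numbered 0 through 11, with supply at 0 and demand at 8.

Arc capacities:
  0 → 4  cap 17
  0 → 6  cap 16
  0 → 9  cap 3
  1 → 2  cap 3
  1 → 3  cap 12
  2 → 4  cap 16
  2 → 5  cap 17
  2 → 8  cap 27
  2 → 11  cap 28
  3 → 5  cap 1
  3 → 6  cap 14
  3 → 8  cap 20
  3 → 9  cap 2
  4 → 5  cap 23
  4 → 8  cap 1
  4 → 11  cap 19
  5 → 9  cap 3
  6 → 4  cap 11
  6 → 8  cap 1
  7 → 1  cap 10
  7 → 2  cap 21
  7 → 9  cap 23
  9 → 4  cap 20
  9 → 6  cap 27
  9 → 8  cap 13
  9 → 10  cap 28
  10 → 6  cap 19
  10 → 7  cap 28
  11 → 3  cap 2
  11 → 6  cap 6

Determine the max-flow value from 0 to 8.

augment #1: 0→4→8 bottleneck 1, total now 1
augment #2: 0→6→8 bottleneck 1, total now 2
augment #3: 0→9→8 bottleneck 3, total now 5
augment #4: 0→4→5→9→8 bottleneck 3, total now 8
augment #5: 0→4→11→3→8 bottleneck 2, total now 10

Maximum flow value: 10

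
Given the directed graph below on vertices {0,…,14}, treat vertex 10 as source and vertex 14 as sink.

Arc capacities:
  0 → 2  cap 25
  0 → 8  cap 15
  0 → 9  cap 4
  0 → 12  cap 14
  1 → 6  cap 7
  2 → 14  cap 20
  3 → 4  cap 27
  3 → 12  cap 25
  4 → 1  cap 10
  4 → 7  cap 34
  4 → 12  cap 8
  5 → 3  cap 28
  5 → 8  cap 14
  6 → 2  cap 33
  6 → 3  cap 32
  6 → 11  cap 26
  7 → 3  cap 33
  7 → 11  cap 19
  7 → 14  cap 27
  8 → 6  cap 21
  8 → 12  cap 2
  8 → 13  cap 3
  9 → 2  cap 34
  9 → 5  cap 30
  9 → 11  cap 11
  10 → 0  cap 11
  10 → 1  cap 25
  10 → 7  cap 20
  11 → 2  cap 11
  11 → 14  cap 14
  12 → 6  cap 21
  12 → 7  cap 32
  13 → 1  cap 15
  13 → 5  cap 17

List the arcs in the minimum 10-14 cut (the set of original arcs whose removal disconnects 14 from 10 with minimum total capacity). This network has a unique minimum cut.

Min-cut arcs: {(1,6), (10,0), (10,7)} (total capacity 38)

augment #1: 10→7→14 push 20
augment #2: 10→0→2→14 push 11
augment #3: 10→1→6→2→14 push 7
max flow = 38; residual-reachable set from 10 gives S-side
cut edges (S→T): {(1,6), (10,0), (10,7)} total cap 38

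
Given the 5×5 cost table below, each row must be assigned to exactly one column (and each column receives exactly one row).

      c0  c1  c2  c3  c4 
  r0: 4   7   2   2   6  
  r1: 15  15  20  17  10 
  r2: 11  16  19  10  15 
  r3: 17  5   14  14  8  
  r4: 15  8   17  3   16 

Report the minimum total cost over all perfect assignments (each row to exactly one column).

Minimum assignment cost: 31

optimal assignment: row0→col2 (cost 2), row1→col4 (cost 10), row2→col0 (cost 11), row3→col1 (cost 5), row4→col3 (cost 3)
total = 2 + 10 + 11 + 5 + 3 = 31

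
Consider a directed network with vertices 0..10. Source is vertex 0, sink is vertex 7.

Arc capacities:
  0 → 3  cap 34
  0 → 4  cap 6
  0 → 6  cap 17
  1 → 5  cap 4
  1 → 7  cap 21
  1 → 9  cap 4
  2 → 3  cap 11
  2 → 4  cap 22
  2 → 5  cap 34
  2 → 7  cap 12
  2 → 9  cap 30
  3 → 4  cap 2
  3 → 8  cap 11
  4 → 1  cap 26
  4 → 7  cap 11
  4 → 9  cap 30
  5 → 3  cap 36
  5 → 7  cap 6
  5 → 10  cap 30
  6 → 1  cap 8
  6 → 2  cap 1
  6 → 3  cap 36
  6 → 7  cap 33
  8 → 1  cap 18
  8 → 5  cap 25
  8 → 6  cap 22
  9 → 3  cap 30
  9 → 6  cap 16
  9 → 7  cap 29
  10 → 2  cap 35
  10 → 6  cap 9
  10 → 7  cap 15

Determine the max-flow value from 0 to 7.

augment #1: 0→4→7 bottleneck 6, total now 6
augment #2: 0→6→7 bottleneck 17, total now 23
augment #3: 0→3→4→7 bottleneck 2, total now 25
augment #4: 0→3→8→1→7 bottleneck 11, total now 36

Maximum flow value: 36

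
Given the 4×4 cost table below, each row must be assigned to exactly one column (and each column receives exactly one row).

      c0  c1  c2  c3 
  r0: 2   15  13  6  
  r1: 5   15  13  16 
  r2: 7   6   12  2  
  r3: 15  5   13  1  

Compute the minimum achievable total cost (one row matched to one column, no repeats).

one of 2 optimal assignments: row0→col0 (cost 2), row1→col2 (cost 13), row2→col1 (cost 6), row3→col3 (cost 1)
total = 2 + 13 + 6 + 1 = 22

Minimum assignment cost: 22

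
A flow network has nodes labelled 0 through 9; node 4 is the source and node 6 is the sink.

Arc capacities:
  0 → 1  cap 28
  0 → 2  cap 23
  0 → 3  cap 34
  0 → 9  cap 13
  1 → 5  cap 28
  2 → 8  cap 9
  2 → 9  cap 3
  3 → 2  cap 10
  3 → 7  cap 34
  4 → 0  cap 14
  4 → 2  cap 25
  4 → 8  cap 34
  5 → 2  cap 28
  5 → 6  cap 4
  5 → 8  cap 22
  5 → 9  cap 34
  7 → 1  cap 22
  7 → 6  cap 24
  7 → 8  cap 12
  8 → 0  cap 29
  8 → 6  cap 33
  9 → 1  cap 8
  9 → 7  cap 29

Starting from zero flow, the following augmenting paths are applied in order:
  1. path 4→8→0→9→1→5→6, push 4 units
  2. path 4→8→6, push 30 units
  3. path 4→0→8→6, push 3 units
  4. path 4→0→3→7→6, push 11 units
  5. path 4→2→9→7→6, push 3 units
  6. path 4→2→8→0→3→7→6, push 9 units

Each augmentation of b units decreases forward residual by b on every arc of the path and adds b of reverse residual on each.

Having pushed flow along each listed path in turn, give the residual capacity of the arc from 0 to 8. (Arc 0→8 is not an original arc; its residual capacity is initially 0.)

after path 1 (4→8→0→9→1→5→6, push 4): res(0,8)=4
after path 2 (4→8→6, push 30): res(0,8)=4
after path 3 (4→0→8→6, push 3): res(0,8)=1
after path 4 (4→0→3→7→6, push 11): res(0,8)=1
after path 5 (4→2→9→7→6, push 3): res(0,8)=1
after path 6 (4→2→8→0→3→7→6, push 9): res(0,8)=10

Residual capacity of (0,8): 10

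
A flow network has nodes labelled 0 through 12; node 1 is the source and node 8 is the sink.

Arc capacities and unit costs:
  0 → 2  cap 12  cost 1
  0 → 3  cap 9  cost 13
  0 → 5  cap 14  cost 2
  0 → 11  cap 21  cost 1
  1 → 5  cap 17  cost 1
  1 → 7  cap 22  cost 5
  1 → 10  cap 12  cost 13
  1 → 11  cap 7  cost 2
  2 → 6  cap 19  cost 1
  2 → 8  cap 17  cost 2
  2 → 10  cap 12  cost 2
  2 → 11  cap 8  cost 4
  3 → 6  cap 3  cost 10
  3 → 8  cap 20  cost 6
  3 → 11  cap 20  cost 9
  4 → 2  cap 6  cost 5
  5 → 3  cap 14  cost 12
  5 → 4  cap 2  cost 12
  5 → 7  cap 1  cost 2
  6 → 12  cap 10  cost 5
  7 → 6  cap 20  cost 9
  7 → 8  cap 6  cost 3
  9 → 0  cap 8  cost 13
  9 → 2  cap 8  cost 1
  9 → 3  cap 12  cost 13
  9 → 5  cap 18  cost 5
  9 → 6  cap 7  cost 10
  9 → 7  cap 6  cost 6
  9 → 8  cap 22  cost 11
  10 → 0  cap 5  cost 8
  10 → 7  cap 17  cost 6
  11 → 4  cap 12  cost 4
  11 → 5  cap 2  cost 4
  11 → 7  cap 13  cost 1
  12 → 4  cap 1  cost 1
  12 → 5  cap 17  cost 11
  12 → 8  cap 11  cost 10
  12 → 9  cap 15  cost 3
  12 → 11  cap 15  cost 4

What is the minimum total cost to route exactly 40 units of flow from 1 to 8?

shortest-cost path #1: 1→5→7→8 push 1 @ unit cost 6 (adds 6)
shortest-cost path #2: 1→11→7→8 push 5 @ unit cost 6 (adds 30)
shortest-cost path #3: 1→11→4→2→8 push 2 @ unit cost 13 (adds 26)
shortest-cost path #4: 1→7→11→4→2→8 push 4 @ unit cost 15 (adds 60)
shortest-cost path #5: 1→5→3→8 push 14 @ unit cost 19 (adds 266)
shortest-cost path #6: 1→10→0→2→8 push 5 @ unit cost 24 (adds 120)
shortest-cost path #7: 1→7→6→12→9→2→8 push 6 @ unit cost 25 (adds 150)
shortest-cost path #8: 1→7→6→12→8 push 3 @ unit cost 29 (adds 87)
total cost = 745

Minimum cost for 40 units: 745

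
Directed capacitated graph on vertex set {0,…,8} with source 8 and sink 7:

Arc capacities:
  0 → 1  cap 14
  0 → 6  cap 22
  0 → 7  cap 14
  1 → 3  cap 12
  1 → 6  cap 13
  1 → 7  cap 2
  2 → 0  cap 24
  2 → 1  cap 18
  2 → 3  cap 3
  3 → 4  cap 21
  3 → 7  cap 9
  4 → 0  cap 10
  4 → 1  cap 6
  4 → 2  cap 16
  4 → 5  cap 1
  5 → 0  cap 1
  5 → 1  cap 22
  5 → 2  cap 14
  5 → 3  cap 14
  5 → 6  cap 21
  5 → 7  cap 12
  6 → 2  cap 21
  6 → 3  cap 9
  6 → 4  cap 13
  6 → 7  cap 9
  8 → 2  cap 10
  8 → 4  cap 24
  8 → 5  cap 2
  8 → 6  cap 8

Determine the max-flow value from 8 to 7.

Maximum flow value: 37

augment #1: 8→5→7 bottleneck 2, total now 2
augment #2: 8→6→7 bottleneck 8, total now 10
augment #3: 8→2→0→7 bottleneck 10, total now 20
augment #4: 8→4→0→7 bottleneck 4, total now 24
augment #5: 8→4→1→7 bottleneck 2, total now 26
augment #6: 8→4→5→7 bottleneck 1, total now 27
augment #7: 8→4→0→6→7 bottleneck 1, total now 28
augment #8: 8→4→1→3→7 bottleneck 4, total now 32
augment #9: 8→4→2→3→7 bottleneck 3, total now 35
augment #10: 8→4→0→1→3→7 bottleneck 2, total now 37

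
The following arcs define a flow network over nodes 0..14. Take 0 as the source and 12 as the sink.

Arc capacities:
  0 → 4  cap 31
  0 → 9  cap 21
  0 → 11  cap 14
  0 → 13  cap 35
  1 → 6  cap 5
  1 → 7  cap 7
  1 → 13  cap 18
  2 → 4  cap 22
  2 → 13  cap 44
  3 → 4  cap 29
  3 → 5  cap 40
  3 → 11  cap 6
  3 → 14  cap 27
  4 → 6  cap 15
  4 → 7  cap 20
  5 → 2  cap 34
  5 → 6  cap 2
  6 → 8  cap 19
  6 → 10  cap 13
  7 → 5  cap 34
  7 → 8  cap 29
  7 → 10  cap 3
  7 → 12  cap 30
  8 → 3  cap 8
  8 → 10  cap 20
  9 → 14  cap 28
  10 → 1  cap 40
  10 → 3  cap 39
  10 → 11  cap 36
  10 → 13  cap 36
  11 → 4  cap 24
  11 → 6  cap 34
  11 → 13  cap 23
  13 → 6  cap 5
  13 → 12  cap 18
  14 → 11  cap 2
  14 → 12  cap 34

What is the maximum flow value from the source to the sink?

augment #1: 0→13→12 bottleneck 18, total now 18
augment #2: 0→4→7→12 bottleneck 20, total now 38
augment #3: 0→9→14→12 bottleneck 21, total now 59
augment #4: 0→4→6→8→3→14→12 bottleneck 8, total now 67
augment #5: 0→4→6→10→1→7→12 bottleneck 3, total now 70
augment #6: 0→11→6→10→1→7→12 bottleneck 4, total now 74
augment #7: 0→11→6→10→3→14→12 bottleneck 5, total now 79

Maximum flow value: 79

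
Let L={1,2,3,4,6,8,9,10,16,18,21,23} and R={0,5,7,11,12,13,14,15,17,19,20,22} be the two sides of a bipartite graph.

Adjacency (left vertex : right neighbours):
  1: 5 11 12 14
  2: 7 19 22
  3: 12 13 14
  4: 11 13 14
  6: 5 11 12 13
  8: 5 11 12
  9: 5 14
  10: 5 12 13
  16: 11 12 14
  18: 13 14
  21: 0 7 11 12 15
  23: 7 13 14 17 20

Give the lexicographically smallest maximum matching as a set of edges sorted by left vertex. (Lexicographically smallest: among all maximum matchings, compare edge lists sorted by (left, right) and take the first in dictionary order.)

|M| = 8 (so the lex-smallest maximum matching has 8 edges)
process left vertices in ascending order; for each, take the smallest-labelled available neighbour that still permits 8 edges overall, or leave it unmatched if none does
lex-smallest matching: {1-5, 2-7, 3-12, 4-11, 6-13, 9-14, 21-0, 23-17}

Lex-smallest maximum matching: {(1,5), (2,7), (3,12), (4,11), (6,13), (9,14), (21,0), (23,17)}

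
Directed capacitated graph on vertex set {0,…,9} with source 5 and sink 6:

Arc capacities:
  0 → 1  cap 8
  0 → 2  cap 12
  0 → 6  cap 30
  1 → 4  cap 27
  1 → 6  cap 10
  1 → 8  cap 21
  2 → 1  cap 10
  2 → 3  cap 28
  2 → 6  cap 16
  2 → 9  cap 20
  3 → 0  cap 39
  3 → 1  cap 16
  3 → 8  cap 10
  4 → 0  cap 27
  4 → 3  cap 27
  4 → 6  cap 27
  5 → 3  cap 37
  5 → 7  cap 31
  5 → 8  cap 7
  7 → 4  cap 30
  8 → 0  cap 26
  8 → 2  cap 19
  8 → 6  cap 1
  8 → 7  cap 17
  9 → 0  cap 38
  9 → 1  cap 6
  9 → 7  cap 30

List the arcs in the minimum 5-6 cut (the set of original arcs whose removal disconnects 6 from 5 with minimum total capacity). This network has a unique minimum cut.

Min-cut arcs: {(5,3), (5,8), (7,4)} (total capacity 74)

augment #1: 5→8→6 push 1
augment #2: 5→3→0→6 push 30
augment #3: 5→3→1→6 push 7
augment #4: 5→7→4→6 push 27
augment #5: 5→8→2→6 push 6
augment #6: 5→7→4→0→1→6 push 3
max flow = 74; residual-reachable set from 5 gives S-side
cut edges (S→T): {(5,3), (5,8), (7,4)} total cap 74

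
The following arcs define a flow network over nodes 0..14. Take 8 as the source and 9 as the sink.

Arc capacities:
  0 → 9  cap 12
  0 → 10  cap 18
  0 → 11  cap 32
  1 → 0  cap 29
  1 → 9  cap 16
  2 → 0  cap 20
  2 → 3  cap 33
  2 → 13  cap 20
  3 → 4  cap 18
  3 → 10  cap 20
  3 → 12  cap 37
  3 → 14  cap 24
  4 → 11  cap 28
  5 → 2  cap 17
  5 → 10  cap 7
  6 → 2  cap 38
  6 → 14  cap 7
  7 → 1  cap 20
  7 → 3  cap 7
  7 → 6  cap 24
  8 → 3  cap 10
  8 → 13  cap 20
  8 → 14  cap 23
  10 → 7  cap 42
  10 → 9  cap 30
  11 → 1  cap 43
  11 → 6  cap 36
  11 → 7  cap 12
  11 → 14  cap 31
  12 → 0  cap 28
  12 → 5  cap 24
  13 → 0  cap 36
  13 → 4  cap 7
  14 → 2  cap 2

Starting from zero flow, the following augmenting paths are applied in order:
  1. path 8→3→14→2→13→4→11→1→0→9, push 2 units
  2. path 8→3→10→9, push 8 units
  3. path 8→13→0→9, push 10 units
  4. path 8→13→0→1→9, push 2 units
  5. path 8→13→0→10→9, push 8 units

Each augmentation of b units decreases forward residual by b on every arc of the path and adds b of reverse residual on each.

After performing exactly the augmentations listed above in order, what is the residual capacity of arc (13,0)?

after path 1 (8→3→14→2→13→4→11→1→0→9, push 2): res(13,0)=36
after path 2 (8→3→10→9, push 8): res(13,0)=36
after path 3 (8→13→0→9, push 10): res(13,0)=26
after path 4 (8→13→0→1→9, push 2): res(13,0)=24
after path 5 (8→13→0→10→9, push 8): res(13,0)=16

Residual capacity of (13,0): 16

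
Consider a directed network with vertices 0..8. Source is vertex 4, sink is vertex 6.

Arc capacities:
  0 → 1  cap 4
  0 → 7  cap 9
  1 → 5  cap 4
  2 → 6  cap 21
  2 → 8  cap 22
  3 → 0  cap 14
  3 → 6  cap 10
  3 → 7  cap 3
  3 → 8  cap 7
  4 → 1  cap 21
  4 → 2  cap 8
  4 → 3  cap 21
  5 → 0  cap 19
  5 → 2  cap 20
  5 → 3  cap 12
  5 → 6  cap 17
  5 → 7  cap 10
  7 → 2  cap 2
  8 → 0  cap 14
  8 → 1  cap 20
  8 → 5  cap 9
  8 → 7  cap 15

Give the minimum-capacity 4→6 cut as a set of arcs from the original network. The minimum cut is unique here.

augment #1: 4→2→6 push 8
augment #2: 4→3→6 push 10
augment #3: 4→1→5→6 push 4
augment #4: 4→3→7→2→6 push 2
augment #5: 4→3→8→5→6 push 7
max flow = 31; residual-reachable set from 4 gives S-side
cut edges (S→T): {(1,5), (3,6), (3,8), (4,2), (7,2)} total cap 31

Min-cut arcs: {(1,5), (3,6), (3,8), (4,2), (7,2)} (total capacity 31)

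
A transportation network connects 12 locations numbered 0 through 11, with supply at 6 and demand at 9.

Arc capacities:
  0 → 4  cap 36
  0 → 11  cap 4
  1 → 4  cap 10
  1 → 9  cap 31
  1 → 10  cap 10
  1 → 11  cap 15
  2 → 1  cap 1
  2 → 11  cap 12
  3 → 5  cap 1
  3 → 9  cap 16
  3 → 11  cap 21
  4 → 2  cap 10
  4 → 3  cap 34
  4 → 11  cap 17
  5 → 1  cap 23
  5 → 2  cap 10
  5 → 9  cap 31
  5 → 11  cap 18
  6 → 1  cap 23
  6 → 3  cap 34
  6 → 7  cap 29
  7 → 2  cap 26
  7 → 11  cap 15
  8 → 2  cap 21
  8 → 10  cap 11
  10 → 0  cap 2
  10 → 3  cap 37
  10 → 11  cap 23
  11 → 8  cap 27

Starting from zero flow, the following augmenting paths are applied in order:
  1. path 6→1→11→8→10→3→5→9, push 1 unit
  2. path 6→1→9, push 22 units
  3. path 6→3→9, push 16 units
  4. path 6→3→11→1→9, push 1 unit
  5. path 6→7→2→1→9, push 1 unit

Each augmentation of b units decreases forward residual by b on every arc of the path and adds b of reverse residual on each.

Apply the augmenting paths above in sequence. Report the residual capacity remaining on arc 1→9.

after path 1 (6→1→11→8→10→3→5→9, push 1): res(1,9)=31
after path 2 (6→1→9, push 22): res(1,9)=9
after path 3 (6→3→9, push 16): res(1,9)=9
after path 4 (6→3→11→1→9, push 1): res(1,9)=8
after path 5 (6→7→2→1→9, push 1): res(1,9)=7

Residual capacity of (1,9): 7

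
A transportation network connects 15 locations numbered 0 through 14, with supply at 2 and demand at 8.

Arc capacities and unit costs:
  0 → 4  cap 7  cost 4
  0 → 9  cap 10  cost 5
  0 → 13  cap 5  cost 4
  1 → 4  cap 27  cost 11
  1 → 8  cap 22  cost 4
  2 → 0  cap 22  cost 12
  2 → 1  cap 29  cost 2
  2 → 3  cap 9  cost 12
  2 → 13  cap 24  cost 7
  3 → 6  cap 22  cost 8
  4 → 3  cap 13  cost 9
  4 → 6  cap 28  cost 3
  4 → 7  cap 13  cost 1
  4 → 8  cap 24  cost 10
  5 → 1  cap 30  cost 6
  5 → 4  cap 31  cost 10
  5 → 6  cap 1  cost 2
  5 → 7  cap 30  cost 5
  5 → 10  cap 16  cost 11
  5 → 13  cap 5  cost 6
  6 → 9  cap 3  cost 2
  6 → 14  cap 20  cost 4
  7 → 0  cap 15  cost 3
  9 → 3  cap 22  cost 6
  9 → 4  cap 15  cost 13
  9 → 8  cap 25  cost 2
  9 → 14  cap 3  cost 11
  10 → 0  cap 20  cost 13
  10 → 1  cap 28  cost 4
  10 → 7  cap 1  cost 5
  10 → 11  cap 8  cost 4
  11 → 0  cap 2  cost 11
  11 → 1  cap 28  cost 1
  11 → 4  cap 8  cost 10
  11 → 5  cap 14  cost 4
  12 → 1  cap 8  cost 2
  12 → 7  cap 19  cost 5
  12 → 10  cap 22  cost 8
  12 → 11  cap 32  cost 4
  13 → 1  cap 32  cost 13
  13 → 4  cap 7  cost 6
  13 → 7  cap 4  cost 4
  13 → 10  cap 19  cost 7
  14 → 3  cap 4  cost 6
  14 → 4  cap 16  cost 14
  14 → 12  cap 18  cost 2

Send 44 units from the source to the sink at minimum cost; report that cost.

Minimum cost for 44 units: 589

shortest-cost path #1: 2→1→8 push 22 @ unit cost 6 (adds 132)
shortest-cost path #2: 2→0→9→8 push 10 @ unit cost 19 (adds 190)
shortest-cost path #3: 2→13→4→6→9→8 push 3 @ unit cost 20 (adds 60)
shortest-cost path #4: 2→13→4→8 push 4 @ unit cost 23 (adds 92)
shortest-cost path #5: 2→1→4→8 push 5 @ unit cost 23 (adds 115)
total cost = 589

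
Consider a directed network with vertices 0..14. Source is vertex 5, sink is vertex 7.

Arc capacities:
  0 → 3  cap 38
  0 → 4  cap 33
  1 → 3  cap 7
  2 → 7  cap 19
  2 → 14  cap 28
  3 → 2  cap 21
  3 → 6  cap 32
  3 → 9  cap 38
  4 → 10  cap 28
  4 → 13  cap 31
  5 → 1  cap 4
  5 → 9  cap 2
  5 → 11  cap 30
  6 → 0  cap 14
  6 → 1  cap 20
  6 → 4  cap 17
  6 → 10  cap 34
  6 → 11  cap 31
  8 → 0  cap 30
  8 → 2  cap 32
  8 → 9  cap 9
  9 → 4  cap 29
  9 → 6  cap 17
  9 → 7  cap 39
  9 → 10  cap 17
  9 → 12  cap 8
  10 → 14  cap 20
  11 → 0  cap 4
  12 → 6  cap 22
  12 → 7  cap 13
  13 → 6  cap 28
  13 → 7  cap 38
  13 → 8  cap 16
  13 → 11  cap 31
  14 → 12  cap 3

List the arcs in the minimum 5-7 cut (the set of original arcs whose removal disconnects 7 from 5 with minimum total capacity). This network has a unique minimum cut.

Min-cut arcs: {(5,1), (5,9), (11,0)} (total capacity 10)

augment #1: 5→9→7 push 2
augment #2: 5→1→3→2→7 push 4
augment #3: 5→11→0→3→2→7 push 4
max flow = 10; residual-reachable set from 5 gives S-side
cut edges (S→T): {(5,1), (5,9), (11,0)} total cap 10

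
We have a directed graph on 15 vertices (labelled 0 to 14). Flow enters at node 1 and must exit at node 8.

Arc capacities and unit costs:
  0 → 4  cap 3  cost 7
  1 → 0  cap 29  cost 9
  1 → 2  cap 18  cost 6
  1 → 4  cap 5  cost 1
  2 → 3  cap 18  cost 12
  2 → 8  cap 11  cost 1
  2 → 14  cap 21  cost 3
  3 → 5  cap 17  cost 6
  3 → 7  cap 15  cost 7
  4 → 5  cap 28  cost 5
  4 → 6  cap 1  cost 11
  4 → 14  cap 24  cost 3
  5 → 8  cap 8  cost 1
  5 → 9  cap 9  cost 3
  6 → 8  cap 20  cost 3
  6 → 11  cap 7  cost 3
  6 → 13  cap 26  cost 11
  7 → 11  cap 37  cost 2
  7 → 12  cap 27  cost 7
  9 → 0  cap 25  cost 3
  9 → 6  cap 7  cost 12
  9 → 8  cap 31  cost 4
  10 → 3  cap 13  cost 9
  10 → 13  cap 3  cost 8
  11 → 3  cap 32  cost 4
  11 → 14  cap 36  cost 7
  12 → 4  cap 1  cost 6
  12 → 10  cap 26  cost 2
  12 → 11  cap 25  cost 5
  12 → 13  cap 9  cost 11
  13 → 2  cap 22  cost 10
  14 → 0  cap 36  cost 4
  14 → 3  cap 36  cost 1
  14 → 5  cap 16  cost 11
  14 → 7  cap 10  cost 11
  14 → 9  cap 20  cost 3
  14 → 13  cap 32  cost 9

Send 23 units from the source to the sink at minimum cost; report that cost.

shortest-cost path #1: 1→2→8 push 11 @ unit cost 7 (adds 77)
shortest-cost path #2: 1→4→5→8 push 5 @ unit cost 7 (adds 35)
shortest-cost path #3: 1→2→14→9→8 push 7 @ unit cost 16 (adds 112)
total cost = 224

Minimum cost for 23 units: 224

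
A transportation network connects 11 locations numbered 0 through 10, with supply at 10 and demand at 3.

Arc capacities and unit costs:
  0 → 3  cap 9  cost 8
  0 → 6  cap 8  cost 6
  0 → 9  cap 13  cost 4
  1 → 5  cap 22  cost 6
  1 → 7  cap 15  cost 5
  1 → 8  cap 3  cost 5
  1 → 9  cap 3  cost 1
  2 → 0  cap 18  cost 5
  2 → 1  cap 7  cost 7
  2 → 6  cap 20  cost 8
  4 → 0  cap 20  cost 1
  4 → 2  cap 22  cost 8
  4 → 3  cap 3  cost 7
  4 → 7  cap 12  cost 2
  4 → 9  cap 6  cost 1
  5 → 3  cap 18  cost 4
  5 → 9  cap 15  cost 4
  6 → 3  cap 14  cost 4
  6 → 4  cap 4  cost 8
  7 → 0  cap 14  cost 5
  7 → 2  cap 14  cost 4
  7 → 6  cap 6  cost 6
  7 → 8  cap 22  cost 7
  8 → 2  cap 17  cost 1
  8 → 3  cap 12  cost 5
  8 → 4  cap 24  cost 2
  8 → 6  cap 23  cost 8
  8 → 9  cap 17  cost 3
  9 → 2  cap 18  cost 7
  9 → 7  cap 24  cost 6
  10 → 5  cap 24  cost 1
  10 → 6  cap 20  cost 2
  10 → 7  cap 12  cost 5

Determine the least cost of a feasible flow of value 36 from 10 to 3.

shortest-cost path #1: 10→5→3 push 18 @ unit cost 5 (adds 90)
shortest-cost path #2: 10→6→3 push 14 @ unit cost 6 (adds 84)
shortest-cost path #3: 10→7→8→3 push 4 @ unit cost 17 (adds 68)
total cost = 242

Minimum cost for 36 units: 242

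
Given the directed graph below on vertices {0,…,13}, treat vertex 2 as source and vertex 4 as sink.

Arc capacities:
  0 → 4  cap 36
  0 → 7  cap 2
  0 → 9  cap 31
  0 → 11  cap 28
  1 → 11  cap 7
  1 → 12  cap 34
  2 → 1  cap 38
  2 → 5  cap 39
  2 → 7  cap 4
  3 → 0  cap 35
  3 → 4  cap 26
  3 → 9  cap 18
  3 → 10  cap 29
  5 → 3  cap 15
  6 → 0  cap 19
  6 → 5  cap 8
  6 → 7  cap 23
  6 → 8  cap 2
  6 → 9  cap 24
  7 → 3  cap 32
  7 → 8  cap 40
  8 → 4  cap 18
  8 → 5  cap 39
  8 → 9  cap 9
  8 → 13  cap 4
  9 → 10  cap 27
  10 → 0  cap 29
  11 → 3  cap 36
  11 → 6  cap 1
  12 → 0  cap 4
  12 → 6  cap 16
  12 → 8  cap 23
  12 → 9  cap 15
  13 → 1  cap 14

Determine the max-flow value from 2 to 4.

Maximum flow value: 57

augment #1: 2→5→3→4 bottleneck 15, total now 15
augment #2: 2→7→3→4 bottleneck 4, total now 19
augment #3: 2→1→11→3→4 bottleneck 7, total now 26
augment #4: 2→1→12→0→4 bottleneck 4, total now 30
augment #5: 2→1→12→8→4 bottleneck 18, total now 48
augment #6: 2→1→12→6→0→4 bottleneck 9, total now 57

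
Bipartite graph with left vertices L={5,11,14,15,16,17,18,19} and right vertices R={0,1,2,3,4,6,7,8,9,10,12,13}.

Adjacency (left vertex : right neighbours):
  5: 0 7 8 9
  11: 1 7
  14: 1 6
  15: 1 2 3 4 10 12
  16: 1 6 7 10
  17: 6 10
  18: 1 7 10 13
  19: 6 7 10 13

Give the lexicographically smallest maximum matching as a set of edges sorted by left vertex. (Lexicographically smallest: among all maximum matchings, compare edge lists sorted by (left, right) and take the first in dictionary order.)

Lex-smallest maximum matching: {(5,0), (11,1), (14,6), (15,2), (16,7), (17,10), (18,13)}

|M| = 7 (so the lex-smallest maximum matching has 7 edges)
process left vertices in ascending order; for each, take the smallest-labelled available neighbour that still permits 7 edges overall, or leave it unmatched if none does
lex-smallest matching: {5-0, 11-1, 14-6, 15-2, 16-7, 17-10, 18-13}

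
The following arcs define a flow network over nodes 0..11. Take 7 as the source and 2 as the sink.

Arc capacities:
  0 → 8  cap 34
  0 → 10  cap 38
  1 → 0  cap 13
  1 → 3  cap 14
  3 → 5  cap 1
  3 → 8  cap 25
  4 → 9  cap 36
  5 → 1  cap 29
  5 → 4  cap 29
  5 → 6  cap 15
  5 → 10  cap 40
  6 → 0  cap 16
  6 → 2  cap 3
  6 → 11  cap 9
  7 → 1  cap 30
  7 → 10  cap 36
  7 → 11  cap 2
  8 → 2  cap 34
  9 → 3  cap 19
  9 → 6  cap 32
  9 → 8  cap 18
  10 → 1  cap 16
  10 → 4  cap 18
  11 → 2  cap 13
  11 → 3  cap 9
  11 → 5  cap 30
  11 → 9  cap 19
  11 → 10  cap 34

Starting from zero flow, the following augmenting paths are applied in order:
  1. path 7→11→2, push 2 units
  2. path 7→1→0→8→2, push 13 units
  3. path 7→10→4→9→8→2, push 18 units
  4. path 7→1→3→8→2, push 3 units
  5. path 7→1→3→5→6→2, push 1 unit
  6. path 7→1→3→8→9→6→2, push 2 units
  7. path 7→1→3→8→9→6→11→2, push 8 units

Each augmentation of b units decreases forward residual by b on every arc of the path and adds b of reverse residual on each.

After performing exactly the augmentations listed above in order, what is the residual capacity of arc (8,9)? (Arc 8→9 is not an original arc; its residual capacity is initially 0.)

after path 1 (7→11→2, push 2): res(8,9)=0
after path 2 (7→1→0→8→2, push 13): res(8,9)=0
after path 3 (7→10→4→9→8→2, push 18): res(8,9)=18
after path 4 (7→1→3→8→2, push 3): res(8,9)=18
after path 5 (7→1→3→5→6→2, push 1): res(8,9)=18
after path 6 (7→1→3→8→9→6→2, push 2): res(8,9)=16
after path 7 (7→1→3→8→9→6→11→2, push 8): res(8,9)=8

Residual capacity of (8,9): 8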